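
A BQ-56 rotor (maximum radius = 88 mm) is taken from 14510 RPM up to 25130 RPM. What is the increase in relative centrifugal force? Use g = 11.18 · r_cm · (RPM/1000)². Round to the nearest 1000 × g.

r = 88 mm = 8.8 cm
RCF₁ = 11.18 × 8.8 × (14.51)² = 11.18 × 8.8 × 210.5401 ≈ 20,713.8 × g
RCF₂ = 11.18 × 8.8 × (25.13)² = 11.18 × 8.8 × 631.5169 ≈ 62,131.2 × g
Increase = 62,131.2 − 20,713.8 = 41,417.4

≈ 41000 ×g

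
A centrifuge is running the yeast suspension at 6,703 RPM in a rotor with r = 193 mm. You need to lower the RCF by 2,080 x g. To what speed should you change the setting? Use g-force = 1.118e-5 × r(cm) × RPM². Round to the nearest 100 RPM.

≈ 5900 RPM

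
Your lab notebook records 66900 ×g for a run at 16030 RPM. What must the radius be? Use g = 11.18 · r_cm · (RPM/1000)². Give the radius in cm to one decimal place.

RCF = 11.18 × r × (N/1000)²
66900 = 11.18 × r × (16.03)²
r = 66900 / (11.18 × 256.9609) = 66900 / 2872.823 ≈ 23.287 cm

23.3 cm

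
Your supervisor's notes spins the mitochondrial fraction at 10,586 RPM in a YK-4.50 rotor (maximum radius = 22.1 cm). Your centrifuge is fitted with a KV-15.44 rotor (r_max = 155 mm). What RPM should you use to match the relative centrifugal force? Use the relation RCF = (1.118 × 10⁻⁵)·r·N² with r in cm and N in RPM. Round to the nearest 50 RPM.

RCF_original = 1.118 × 10⁻⁵ × 22.1 × (10586)² = 1.118 × 10⁻⁵ × 22.1 × 112,063,396 ≈ 27,688.4 × g
Your rotor: r = 155 mm = 15.5 cm
27,688.4 = 1.118 × 10⁻⁵ × 15.5 × N²
N² = 27,688.4 / (17.329 × 10⁻⁵) = 159,780,714
N ≈ √159,780,714 ≈ 12,640.4

≈ 12650 RPM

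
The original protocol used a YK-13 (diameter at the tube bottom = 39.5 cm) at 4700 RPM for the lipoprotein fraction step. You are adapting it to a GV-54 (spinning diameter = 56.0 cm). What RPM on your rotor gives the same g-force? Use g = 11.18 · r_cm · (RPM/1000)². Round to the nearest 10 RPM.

≈ 3950 RPM

Original rotor: r = 39.5 / 2 = 19.75 cm
RCF = 11.18 × r × (N/1000)²
RCF_original = 11.18 × 19.75 × (4.7)² = 11.18 × 19.75 × 22.09 ≈ 4,877.6 × g
Your rotor: r = 56.0 / 2 = 28 cm
4,877.6 = 11.18 × 28 × (N/1000)²
(N/1000)² = 4,877.6 / 313.04 = 15.5814
N = 1000 × √15.5814 ≈ 3,947.3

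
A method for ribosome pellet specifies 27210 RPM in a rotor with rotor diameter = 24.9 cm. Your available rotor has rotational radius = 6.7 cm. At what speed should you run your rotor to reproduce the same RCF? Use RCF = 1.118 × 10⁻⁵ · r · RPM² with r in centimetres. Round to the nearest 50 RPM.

Original rotor: r = 24.9 / 2 = 12.45 cm
RCF_original = 1.118 × 10⁻⁵ × 12.45 × (27210)² = 1.118 × 10⁻⁵ × 12.45 × 740,384,100 ≈ 103,054.8 × g
103,054.8 = 1.118 × 10⁻⁵ × 6.7 × N²
N² = 103,054.8 / (7.4906 × 10⁻⁵) = 1,375,788,321
N ≈ √1,375,788,321 ≈ 37,091.6

≈ 37100 RPM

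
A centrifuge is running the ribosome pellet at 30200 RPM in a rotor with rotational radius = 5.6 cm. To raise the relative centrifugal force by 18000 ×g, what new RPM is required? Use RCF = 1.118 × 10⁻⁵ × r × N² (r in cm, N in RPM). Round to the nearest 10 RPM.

Current RCF = 1.118 × 10⁻⁵ × 5.6 × (30200)² = 1.118 × 10⁻⁵ × 5.6 × 912,040,000 ≈ 57,101 × g
Target RCF = 57,101 + 18,000 = 75,101 × g
N² = 75,101 / (6.2608 × 10⁻⁵) = 1,199,543,189
N ≈ √1,199,543,189 ≈ 34,634.4

≈ 34630 RPM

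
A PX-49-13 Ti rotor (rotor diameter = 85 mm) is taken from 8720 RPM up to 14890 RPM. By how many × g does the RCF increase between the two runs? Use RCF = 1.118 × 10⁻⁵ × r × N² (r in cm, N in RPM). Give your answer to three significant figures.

6920 × g

r = 85 mm / 2 = 42.5 mm = 4.25 cm
RCF₁ = 1.118 × 10⁻⁵ × 4.25 × (8720)² = 1.118 × 10⁻⁵ × 4.25 × 76,038,400 ≈ 3,613 × g
RCF₂ = 1.118 × 10⁻⁵ × 4.25 × (14890)² = 1.118 × 10⁻⁵ × 4.25 × 221,712,100 ≈ 10,534.7 × g
Increase = 10,534.7 − 3,613 = 6,921.7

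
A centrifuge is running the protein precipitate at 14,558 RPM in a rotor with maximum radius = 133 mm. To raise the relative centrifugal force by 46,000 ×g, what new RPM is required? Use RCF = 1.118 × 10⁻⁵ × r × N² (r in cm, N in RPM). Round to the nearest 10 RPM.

r = 133 mm = 13.3 cm
Current RCF = 1.118 × 10⁻⁵ × 13.3 × (14558)² = 1.118 × 10⁻⁵ × 13.3 × 211,935,364 ≈ 31,513.5 × g
Target RCF = 31,513.5 + 46,000 = 77,513.5 × g
N² = 77,513.5 / (14.8694 × 10⁻⁵) = 521,295,412
N ≈ √521,295,412 ≈ 22,831.9

≈ 22830 RPM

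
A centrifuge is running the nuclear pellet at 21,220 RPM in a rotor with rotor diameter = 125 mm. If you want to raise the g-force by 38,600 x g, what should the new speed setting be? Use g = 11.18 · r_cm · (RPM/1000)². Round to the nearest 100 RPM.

N₂ ≈ 31700 RPM

r = 125 mm / 2 = 62.5 mm = 6.25 cm
Current RCF = 11.18 × 6.25 × (21.22)² = 11.18 × 6.25 × 450.2884 ≈ 31,463.9 × g
Target RCF = 31,463.9 + 38,600 = 70,063.9 × g
(N/1000)² = 70,063.9 / 69.875 = 1002.703
N = 1000 × √1002.703 ≈ 31,665.5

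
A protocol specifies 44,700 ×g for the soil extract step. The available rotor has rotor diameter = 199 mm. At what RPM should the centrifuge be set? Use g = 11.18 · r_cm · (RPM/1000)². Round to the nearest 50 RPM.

≈ 20050 RPM

r = 199 mm / 2 = 99.5 mm = 9.95 cm
RCF = 11.18 × r × (N/1000)²
44,700 = 11.18 × 9.95 × (N/1000)²
(N/1000)² = 44,700 / 111.241 = 401.8303
N = 1000 × √401.8303 ≈ 20,045.7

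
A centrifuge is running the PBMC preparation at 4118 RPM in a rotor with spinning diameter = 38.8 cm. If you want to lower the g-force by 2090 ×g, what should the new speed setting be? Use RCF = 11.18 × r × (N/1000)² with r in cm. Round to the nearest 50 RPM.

r = 38.8 / 2 = 19.4 cm
Current RCF = 11.18 × 19.4 × (4.118)² = 11.18 × 19.4 × 16.957924 ≈ 3,678 × g
Target RCF = 3,678 − 2,090 = 1,588 × g
(N/1000)² = 1,588 / 216.892 = 7.321616
N = 1000 × √7.321616 ≈ 2,705.8

N₂ ≈ 2700 RPM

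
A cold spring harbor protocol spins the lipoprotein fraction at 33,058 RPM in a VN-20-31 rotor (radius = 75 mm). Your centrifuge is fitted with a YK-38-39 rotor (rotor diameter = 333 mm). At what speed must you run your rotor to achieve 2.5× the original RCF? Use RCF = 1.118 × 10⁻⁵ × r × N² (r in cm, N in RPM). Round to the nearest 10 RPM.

35080 RPM

Original rotor: r = 75 mm = 7.5 cm
RCF_original = 1.118 × 10⁻⁵ × 7.5 × (33058)² = 1.118 × 10⁻⁵ × 7.5 × 1,092,831,364 ≈ 91,633.9 × g
Target RCF = 2.5 × 91,633.9 ≈ 229,084.8 × g
Your rotor: r = 333 mm / 2 = 166.5 mm = 16.65 cm
229,084.8 = 1.118 × 10⁻⁵ × 16.65 × N²
N² = 229,084.8 / (18.6147 × 10⁻⁵) = 1,230,666,086
N ≈ √1,230,666,086 ≈ 35,080.9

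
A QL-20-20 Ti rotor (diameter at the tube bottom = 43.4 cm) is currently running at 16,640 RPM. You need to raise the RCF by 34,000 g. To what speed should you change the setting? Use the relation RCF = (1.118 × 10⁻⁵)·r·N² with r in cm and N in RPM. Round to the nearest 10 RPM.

N₂ ≈ 20420 RPM

r = 43.4 / 2 = 21.7 cm
Current RCF = 1.118 × 10⁻⁵ × 21.7 × (16640)² = 1.118 × 10⁻⁵ × 21.7 × 276,889,600 ≈ 67,175.1 × g
Target RCF = 67,175.1 + 34,000 = 101,175.1 × g
N² = 101,175.1 / (24.2606 × 10⁻⁵) = 417,034,616
N ≈ √417,034,616 ≈ 20,421.4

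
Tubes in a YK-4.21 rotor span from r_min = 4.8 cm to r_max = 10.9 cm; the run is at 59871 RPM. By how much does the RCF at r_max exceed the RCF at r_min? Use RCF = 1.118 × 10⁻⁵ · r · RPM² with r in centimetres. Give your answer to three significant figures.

ΔRCF ≈ 244000 ×g

RCF_max = 1.118 × 10⁻⁵ × 10.9 × (59871)² = 1.118 × 10⁻⁵ × 10.9 × 3,584,536,641 ≈ 436,818.8 × g
RCF_min = 1.118 × 10⁻⁵ × 4.8 × (59871)² = 1.118 × 10⁻⁵ × 4.8 × 3,584,536,641 ≈ 192,360.6 × g
ΔRCF = 436,818.8 − 192,360.6 = 244,458.2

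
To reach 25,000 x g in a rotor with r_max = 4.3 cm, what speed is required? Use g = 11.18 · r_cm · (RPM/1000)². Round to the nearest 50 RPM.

22800 RPM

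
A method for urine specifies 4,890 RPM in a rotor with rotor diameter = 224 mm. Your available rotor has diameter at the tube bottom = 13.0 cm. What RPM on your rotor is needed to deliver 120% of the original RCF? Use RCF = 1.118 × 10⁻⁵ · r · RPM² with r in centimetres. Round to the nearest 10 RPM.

≈ 7030 RPM

Original rotor: r = 224 mm / 2 = 112 mm = 11.2 cm
RCF_original = 1.118 × 10⁻⁵ × 11.2 × (4890)² = 1.118 × 10⁻⁵ × 11.2 × 23,912,100 ≈ 2,994.2 × g
Target RCF = 1.2 × 2,994.2 ≈ 3,593 × g
Your rotor: r = 13.0 / 2 = 6.5 cm
3,593 = 1.118 × 10⁻⁵ × 6.5 × N²
N² = 3,593 / (7.267 × 10⁻⁵) = 49,442,686
N ≈ √49,442,686 ≈ 7,031.5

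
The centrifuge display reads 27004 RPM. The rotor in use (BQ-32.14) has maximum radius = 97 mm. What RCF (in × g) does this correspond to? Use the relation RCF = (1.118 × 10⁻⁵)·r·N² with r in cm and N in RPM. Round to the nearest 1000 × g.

r = 97 mm = 9.7 cm
RCF = 1.118 × 10⁻⁵ × r × N²
RCF = 1.118 × 10⁻⁵ × 9.7 × (27004)² = 1.118 × 10⁻⁵ × 9.7 × 729,216,016 ≈ 79,080.6 × g

≈ 79000 × g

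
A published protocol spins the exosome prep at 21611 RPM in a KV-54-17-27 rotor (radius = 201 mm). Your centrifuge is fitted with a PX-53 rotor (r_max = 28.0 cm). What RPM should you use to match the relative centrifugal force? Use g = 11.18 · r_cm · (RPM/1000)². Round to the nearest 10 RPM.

≈ 18310 RPM

Original rotor: r = 201 mm = 20.1 cm
RCF_original = 11.18 × 20.1 × (21.611)² = 11.18 × 20.1 × 467.035321 ≈ 104,951.2 × g
104,951.2 = 11.18 × 28 × (N/1000)²
(N/1000)² = 104,951.2 / 313.04 = 335.2645
N = 1000 × √335.2645 ≈ 18,310.2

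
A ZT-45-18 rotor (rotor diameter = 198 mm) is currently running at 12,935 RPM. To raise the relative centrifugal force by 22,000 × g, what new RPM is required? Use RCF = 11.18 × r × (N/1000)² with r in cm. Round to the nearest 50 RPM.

r = 198 mm / 2 = 99 mm = 9.9 cm
Current RCF = 11.18 × 9.9 × (12.935)² = 11.18 × 9.9 × 167.314225 ≈ 18,518.7 × g
Target RCF = 18,518.7 + 22,000 = 40,518.7 × g
(N/1000)² = 40,518.7 / 110.682 = 366.0821
N = 1000 × √366.0821 ≈ 19,133.3

19150 RPM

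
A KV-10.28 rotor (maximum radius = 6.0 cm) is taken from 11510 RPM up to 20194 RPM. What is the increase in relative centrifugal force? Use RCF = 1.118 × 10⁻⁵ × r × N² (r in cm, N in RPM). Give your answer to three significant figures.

18500 ×g

RCF₁ = 1.118 × 10⁻⁵ × 6 × (11510)² = 1.118 × 10⁻⁵ × 6 × 132,480,100 ≈ 8,886.8 × g
RCF₂ = 1.118 × 10⁻⁵ × 6 × (20194)² = 1.118 × 10⁻⁵ × 6 × 407,797,636 ≈ 27,355.1 × g
Increase = 27,355.1 − 8,886.8 = 18,468.3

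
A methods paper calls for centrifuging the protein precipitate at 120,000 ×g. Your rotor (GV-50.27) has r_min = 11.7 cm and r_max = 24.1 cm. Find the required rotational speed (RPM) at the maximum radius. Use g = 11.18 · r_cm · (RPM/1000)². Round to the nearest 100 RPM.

N ≈ 21100 RPM

Use r_max = 24.1 cm.
RCF = 11.18 × r × (N/1000)²
120,000 = 11.18 × 24.1 × (N/1000)²
(N/1000)² = 120,000 / 269.438 = 445.3715
N = 1000 × √445.3715 ≈ 21,103.8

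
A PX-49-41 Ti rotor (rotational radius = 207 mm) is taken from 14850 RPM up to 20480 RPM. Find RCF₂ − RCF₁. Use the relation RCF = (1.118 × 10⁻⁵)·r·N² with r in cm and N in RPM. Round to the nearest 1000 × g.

r = 207 mm = 20.7 cm
RCF₁ = 1.118 × 10⁻⁵ × 20.7 × (14850)² = 1.118 × 10⁻⁵ × 20.7 × 220,522,500 ≈ 51,034.6 × g
RCF₂ = 1.118 × 10⁻⁵ × 20.7 × (20480)² = 1.118 × 10⁻⁵ × 20.7 × 419,430,400 ≈ 97,067.1 × g
Increase = 97,067.1 − 51,034.6 = 46,032.5

46000 g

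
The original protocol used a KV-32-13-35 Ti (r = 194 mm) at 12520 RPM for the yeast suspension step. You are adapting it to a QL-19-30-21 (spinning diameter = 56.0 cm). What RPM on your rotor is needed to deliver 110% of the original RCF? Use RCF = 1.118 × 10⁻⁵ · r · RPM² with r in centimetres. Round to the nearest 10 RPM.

≈ 10930 RPM

Original rotor: r = 194 mm = 19.4 cm
RCF_original = 1.118 × 10⁻⁵ × 19.4 × (12520)² = 1.118 × 10⁻⁵ × 19.4 × 156,750,400 ≈ 33,997.9 × g
Target RCF = 1.1 × 33,997.9 ≈ 37,397.7 × g
Your rotor: r = 56.0 / 2 = 28 cm
37,397.7 = 1.118 × 10⁻⁵ × 28 × N²
N² = 37,397.7 / (31.304 × 10⁻⁵) = 119,466,202
N ≈ √119,466,202 ≈ 10,930.1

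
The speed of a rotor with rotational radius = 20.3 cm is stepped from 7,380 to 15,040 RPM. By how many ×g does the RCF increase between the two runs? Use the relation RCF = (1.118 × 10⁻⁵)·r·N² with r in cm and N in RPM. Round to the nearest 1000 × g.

39000 ×g

RCF₁ = 1.118 × 10⁻⁵ × 20.3 × (7380)² = 1.118 × 10⁻⁵ × 20.3 × 54,464,400 ≈ 12,360.9 × g
RCF₂ = 1.118 × 10⁻⁵ × 20.3 × (15040)² = 1.118 × 10⁻⁵ × 20.3 × 226,201,600 ≈ 51,337.4 × g
Increase = 51,337.4 − 12,360.9 = 38,976.5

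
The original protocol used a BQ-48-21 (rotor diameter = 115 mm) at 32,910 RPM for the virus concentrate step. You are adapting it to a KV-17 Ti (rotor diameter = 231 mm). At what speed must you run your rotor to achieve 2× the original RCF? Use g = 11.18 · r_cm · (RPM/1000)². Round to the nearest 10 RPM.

32840 RPM

Original rotor: r = 115 mm / 2 = 57.5 mm = 5.75 cm
RCF_original = 11.18 × 5.75 × (32.91)² = 11.18 × 5.75 × 1,083.0681 ≈ 69,625 × g
Target RCF = 2 × 69,625 ≈ 139,250 × g
Your rotor: r = 231 mm / 2 = 115.5 mm = 11.55 cm
139,250 = 11.18 × 11.55 × (N/1000)²
(N/1000)² = 139,250 / 129.129 = 1078.379
N = 1000 × √1078.379 ≈ 32,838.7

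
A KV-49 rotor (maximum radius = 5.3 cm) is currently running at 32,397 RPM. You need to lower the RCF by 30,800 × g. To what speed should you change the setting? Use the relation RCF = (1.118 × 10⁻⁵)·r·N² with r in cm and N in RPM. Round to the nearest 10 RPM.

N₂ ≈ 23020 RPM

Current RCF = 1.118 × 10⁻⁵ × 5.3 × (32397)² = 1.118 × 10⁻⁵ × 5.3 × 1,049,565,609 ≈ 62,191 × g
Target RCF = 62,191 − 30,800 = 31,391 × g
N² = 31,391 / (5.9254 × 10⁻⁵) = 529,770,142
N ≈ √529,770,142 ≈ 23,016.7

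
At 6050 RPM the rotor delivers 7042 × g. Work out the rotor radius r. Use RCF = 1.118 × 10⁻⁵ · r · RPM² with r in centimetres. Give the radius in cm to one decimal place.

7042 = 1.118 × 10⁻⁵ × r × (6050)²
r = 7042 / (1.118 × 10⁻⁵ × 36,602,500) = 7042 / 409.216 ≈ 17.209 cm

17.2 cm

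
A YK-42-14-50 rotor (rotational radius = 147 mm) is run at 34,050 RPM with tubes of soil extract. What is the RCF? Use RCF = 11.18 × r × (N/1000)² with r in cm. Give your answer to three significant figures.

≈ 191000 ×g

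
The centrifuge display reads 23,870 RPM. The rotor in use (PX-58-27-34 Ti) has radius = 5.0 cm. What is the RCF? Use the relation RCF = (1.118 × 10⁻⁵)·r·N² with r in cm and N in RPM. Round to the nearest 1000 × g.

32000 g

RCF = 1.118 × 10⁻⁵ × 5 × (23870)² = 1.118 × 10⁻⁵ × 5 × 569,776,900 ≈ 31,850.5 × g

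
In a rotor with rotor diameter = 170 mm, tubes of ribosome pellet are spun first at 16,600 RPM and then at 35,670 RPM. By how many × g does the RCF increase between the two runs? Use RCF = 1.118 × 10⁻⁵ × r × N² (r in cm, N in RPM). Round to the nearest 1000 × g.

r = 170 mm / 2 = 85 mm = 8.5 cm
RCF₁ = 1.118 × 10⁻⁵ × 8.5 × (16600)² = 1.118 × 10⁻⁵ × 8.5 × 275,560,000 ≈ 26,186.5 × g
RCF₂ = 1.118 × 10⁻⁵ × 8.5 × (35670)² = 1.118 × 10⁻⁵ × 8.5 × 1,272,348,900 ≈ 120,911.3 × g
Increase = 120,911.3 − 26,186.5 = 94,724.8

95000 × g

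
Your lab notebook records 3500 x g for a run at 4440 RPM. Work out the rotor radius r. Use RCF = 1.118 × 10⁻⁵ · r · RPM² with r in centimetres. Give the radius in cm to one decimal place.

15.9 cm

3500 = 1.118 × 10⁻⁵ × r × (4440)²
r = 3500 / (1.118 × 10⁻⁵ × 19,713,600) = 3500 / 220.398 ≈ 15.880 cm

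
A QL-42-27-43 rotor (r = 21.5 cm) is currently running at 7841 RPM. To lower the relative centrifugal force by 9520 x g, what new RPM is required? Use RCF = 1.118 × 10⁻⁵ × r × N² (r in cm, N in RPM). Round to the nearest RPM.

N₂ ≈ 4677 RPM

Current RCF = 1.118 × 10⁻⁵ × 21.5 × (7841)² = 1.118 × 10⁻⁵ × 21.5 × 61,481,281 ≈ 14,778.3 × g
Target RCF = 14,778.3 − 9,520 = 5,258.3 × g
N² = 5,258.3 / (24.037 × 10⁻⁵) = 21,875,858
N ≈ √21,875,858 ≈ 4,677.2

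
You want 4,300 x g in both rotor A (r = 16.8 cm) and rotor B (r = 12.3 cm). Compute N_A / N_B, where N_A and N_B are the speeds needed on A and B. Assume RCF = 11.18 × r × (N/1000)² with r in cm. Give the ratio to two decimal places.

At fixed RCF, N ∝ 1/√r, so N_A/N_B = √(r_B/r_A) = √(12.3/16.8) = √0.732143 = 0.8557.

0.86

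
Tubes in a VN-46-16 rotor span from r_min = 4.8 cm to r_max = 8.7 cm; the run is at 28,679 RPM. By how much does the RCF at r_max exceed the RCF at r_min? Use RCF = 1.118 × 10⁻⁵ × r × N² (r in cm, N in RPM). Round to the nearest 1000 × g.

≈ 36000 × g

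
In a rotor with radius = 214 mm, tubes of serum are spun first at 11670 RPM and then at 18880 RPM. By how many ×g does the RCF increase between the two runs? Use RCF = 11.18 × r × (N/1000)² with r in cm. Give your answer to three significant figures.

52700 ×g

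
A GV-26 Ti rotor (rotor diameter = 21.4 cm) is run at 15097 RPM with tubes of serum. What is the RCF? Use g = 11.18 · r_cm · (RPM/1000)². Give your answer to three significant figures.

r = 21.4 / 2 = 10.7 cm
RCF = 11.18 × 10.7 × (15.097)² = 11.18 × 10.7 × 227.919409 ≈ 27,265.1 × g

RCF ≈ 27300 ×g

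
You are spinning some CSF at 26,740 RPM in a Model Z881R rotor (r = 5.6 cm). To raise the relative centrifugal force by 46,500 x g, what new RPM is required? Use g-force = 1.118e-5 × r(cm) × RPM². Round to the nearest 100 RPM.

38200 RPM

Current RCF = 1.118 × 10⁻⁵ × 5.6 × (26740)² = 1.118 × 10⁻⁵ × 5.6 × 715,027,600 ≈ 44,766.4 × g
Target RCF = 44,766.4 + 46,500 = 91,266.4 × g
N² = 91,266.4 / (6.2608 × 10⁻⁵) = 1,457,743,419
N ≈ √1,457,743,419 ≈ 38,180.4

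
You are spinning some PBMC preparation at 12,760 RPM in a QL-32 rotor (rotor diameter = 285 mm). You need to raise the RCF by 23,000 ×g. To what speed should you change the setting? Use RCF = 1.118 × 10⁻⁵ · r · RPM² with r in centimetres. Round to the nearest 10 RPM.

r = 285 mm / 2 = 142.5 mm = 14.25 cm
Current RCF = 1.118 × 10⁻⁵ × 14.25 × (12760)² = 1.118 × 10⁻⁵ × 14.25 × 162,817,600 ≈ 25,939.3 × g
Target RCF = 25,939.3 + 23,000 = 48,939.3 × g
N² = 48,939.3 / (15.9315 × 10⁻⁵) = 307,185,764
N ≈ √307,185,764 ≈ 17,526.7

N₂ ≈ 17530 RPM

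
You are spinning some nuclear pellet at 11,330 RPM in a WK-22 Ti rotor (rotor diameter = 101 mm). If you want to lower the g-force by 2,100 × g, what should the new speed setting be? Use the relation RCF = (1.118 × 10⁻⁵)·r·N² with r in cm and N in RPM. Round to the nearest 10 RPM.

r = 101 mm / 2 = 50.5 mm = 5.05 cm
Current RCF = 1.118 × 10⁻⁵ × 5.05 × (11330)² = 1.118 × 10⁻⁵ × 5.05 × 128,368,900 ≈ 7,247.6 × g
Target RCF = 7,247.6 − 2,100 = 5,147.6 × g
N² = 5,147.6 / (5.6459 × 10⁻⁵) = 91,174,126
N ≈ √91,174,126 ≈ 9,548.5

N₂ ≈ 9550 RPM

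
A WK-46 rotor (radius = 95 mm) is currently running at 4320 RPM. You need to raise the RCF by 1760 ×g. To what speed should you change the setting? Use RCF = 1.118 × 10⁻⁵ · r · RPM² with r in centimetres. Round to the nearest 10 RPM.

r = 95 mm = 9.5 cm
Current RCF = 1.118 × 10⁻⁵ × 9.5 × (4320)² = 1.118 × 10⁻⁵ × 9.5 × 18,662,400 ≈ 1,982.1 × g
Target RCF = 1,982.1 + 1,760 = 3,742.1 × g
N² = 3,742.1 / (10.621 × 10⁻⁵) = 35,233,029
N ≈ √35,233,029 ≈ 5,935.7

≈ 5940 RPM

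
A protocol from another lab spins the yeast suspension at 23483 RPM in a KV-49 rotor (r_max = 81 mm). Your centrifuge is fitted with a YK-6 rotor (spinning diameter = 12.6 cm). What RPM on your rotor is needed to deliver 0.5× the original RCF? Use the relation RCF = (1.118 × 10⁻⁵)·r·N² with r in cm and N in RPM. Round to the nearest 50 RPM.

≈ 18850 RPM

Original rotor: r = 81 mm = 8.1 cm
RCF = 1.118 × 10⁻⁵ × r × N²
RCF_original = 1.118 × 10⁻⁵ × 8.1 × (23483)² = 1.118 × 10⁻⁵ × 8.1 × 551,451,289 ≈ 49,938.3 × g
Target RCF = 0.5 × 49,938.3 ≈ 24,969.2 × g
Your rotor: r = 12.6 / 2 = 6.3 cm
24,969.2 = 1.118 × 10⁻⁵ × 6.3 × N²
N² = 24,969.2 / (7.0434 × 10⁻⁵) = 354,504,927
N ≈ √354,504,927 ≈ 18,828.3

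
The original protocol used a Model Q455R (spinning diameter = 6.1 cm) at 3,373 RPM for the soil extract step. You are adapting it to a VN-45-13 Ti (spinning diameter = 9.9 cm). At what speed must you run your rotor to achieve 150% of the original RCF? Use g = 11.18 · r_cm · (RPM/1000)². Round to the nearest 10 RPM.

Original rotor: r = 6.1 / 2 = 3.05 cm
RCF = 11.18 × r × (N/1000)²
RCF_original = 11.18 × 3.05 × (3.373)² = 11.18 × 3.05 × 11.377129 ≈ 387.9 × g
Target RCF = 1.5 × 387.9 ≈ 581.8 × g
Your rotor: r = 9.9 / 2 = 4.95 cm
581.8 = 11.18 × 4.95 × (N/1000)²
(N/1000)² = 581.8 / 55.341 = 10.513
N = 1000 × √10.513 ≈ 3,242.4

3240 RPM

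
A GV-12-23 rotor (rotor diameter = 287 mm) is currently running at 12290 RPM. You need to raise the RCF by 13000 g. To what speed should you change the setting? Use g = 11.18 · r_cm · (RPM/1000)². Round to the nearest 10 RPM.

r = 287 mm / 2 = 143.5 mm = 14.35 cm
Current RCF = 11.18 × 14.35 × (12.29)² = 11.18 × 14.35 × 151.0441 ≈ 24,232.5 × g
Target RCF = 24,232.5 + 13,000 = 37,232.5 × g
(N/1000)² = 37,232.5 / 160.433 = 232.0751
N = 1000 × √232.0751 ≈ 15,234.0

≈ 15230 RPM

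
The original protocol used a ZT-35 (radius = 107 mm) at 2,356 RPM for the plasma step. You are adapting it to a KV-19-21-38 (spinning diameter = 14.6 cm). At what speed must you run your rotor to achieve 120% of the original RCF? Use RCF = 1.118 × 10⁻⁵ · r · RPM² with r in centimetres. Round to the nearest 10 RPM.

≈ 3120 RPM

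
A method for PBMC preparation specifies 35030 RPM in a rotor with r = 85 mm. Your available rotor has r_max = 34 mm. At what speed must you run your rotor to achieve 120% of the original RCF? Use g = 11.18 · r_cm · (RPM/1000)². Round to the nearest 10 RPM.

≈ 60670 RPM

Original rotor: r = 85 mm = 8.5 cm
RCF_original = 11.18 × 8.5 × (35.03)² = 11.18 × 8.5 × 1,227.1009 ≈ 116,611.4 × g
Target RCF = 1.2 × 116,611.4 ≈ 139,933.7 × g
Your rotor: r = 34 mm = 3.4 cm
139,933.7 = 11.18 × 3.4 × (N/1000)²
(N/1000)² = 139,933.7 / 38.012 = 3681.303
N = 1000 × √3681.303 ≈ 60,673.7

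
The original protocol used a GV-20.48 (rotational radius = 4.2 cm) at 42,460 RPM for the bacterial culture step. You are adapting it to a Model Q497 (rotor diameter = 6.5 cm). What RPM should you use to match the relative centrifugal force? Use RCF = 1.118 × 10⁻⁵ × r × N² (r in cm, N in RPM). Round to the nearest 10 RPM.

≈ 48270 RPM

RCF_original = 1.118 × 10⁻⁵ × 4.2 × (42460)² = 1.118 × 10⁻⁵ × 4.2 × 1,802,851,600 ≈ 84,654.7 × g
Your rotor: r = 6.5 / 2 = 3.25 cm
84,654.7 = 1.118 × 10⁻⁵ × 3.25 × N²
N² = 84,654.7 / (3.6335 × 10⁻⁵) = 2,329,838,998
N ≈ √2,329,838,998 ≈ 48,268.4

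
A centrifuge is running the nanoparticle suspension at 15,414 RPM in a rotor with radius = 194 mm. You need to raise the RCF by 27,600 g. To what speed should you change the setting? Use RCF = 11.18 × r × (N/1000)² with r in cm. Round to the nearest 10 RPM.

19100 RPM

r = 194 mm = 19.4 cm
Current RCF = 11.18 × 19.4 × (15.414)² = 11.18 × 19.4 × 237.591396 ≈ 51,531.7 × g
Target RCF = 51,531.7 + 27,600 = 79,131.7 × g
(N/1000)² = 79,131.7 / 216.892 = 364.8438
N = 1000 × √364.8438 ≈ 19,100.9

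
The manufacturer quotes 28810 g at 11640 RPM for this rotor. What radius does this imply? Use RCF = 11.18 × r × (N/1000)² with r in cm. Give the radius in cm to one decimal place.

28810 = 11.18 × r × (11.64)²
r = 28810 / (11.18 × 135.4896) = 28810 / 1514.774 ≈ 19.019 cm

≈ 19.0 cm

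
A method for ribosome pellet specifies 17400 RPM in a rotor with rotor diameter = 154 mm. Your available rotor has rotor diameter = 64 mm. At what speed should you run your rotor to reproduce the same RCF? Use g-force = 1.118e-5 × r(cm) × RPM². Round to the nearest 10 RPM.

Original rotor: r = 154 mm / 2 = 77 mm = 7.7 cm
RCF_original = 1.118 × 10⁻⁵ × 7.7 × (17400)² = 1.118 × 10⁻⁵ × 7.7 × 302,760,000 ≈ 26,063.4 × g
Your rotor: r = 64 mm / 2 = 32 mm = 3.2 cm
26,063.4 = 1.118 × 10⁻⁵ × 3.2 × N²
N² = 26,063.4 / (3.5776 × 10⁻⁵) = 728,516,324
N ≈ √728,516,324 ≈ 26,991.0

≈ 26990 RPM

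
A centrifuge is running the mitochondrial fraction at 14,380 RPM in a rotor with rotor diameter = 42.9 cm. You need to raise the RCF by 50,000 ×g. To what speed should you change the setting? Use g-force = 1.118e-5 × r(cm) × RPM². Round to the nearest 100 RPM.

r = 42.9 / 2 = 21.45 cm
Current RCF = 1.118 × 10⁻⁵ × 21.45 × (14380)² = 1.118 × 10⁻⁵ × 21.45 × 206,784,400 ≈ 49,589.2 × g
Target RCF = 49,589.2 + 50,000 = 99,589.2 × g
N² = 99,589.2 / (23.9811 × 10⁻⁵) = 415,282,035
N ≈ √415,282,035 ≈ 20,378.5

N₂ ≈ 20400 RPM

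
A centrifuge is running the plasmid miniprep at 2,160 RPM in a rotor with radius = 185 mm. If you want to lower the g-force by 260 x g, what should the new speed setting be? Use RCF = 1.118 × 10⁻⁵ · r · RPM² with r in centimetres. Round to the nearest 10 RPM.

1850 RPM

r = 185 mm = 18.5 cm
Current RCF = 1.118 × 10⁻⁵ × 18.5 × (2160)² = 1.118 × 10⁻⁵ × 18.5 × 4,665,600 ≈ 965 × g
Target RCF = 965 − 260 = 705 × g
N² = 705 / (20.683 × 10⁻⁵) = 3,408,596
N ≈ √3,408,596 ≈ 1,846.2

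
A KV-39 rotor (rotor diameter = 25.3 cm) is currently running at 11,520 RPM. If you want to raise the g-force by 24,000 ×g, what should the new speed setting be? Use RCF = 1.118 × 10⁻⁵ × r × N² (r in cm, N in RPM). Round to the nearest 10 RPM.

r = 25.3 / 2 = 12.65 cm
Current RCF = 1.118 × 10⁻⁵ × 12.65 × (11520)² = 1.118 × 10⁻⁵ × 12.65 × 132,710,400 ≈ 18,768.8 × g
Target RCF = 18,768.8 + 24,000 = 42,768.8 × g
N² = 42,768.8 / (14.1427 × 10⁻⁵) = 302,409,017
N ≈ √302,409,017 ≈ 17,389.9

≈ 17390 RPM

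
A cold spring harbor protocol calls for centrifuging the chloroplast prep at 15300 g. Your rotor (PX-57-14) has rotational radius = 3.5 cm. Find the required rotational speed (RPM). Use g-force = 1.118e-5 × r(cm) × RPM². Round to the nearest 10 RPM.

≈ 19770 RPM

RCF = 1.118 × 10⁻⁵ × r × N²
15,300 = 1.118 × 10⁻⁵ × 3.5 × N²
N² = 15,300 / (3.913 × 10⁻⁵) = 391,004,344
N ≈ √391,004,344 ≈ 19,773.8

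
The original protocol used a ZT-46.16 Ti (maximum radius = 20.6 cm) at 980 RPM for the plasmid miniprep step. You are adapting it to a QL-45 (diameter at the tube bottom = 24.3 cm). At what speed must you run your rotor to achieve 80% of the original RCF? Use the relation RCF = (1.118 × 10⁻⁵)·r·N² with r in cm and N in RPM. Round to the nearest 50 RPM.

≈ 1150 RPM

RCF_original = 1.118 × 10⁻⁵ × 20.6 × (980)² = 1.118 × 10⁻⁵ × 20.6 × 960,400 ≈ 221.2 × g
Target RCF = 0.8 × 221.2 ≈ 177 × g
Your rotor: r = 24.3 / 2 = 12.15 cm
177 = 1.118 × 10⁻⁵ × 12.15 × N²
N² = 177 / (13.5837 × 10⁻⁵) = 1,303,032
N ≈ √1,303,032 ≈ 1,141.5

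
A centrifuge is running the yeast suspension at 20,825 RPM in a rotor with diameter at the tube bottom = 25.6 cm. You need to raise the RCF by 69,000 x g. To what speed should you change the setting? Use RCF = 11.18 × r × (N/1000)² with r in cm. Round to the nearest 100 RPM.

≈ 30300 RPM

r = 25.6 / 2 = 12.8 cm
Current RCF = 11.18 × 12.8 × (20.825)² = 11.18 × 12.8 × 433.680625 ≈ 62,061.4 × g
Target RCF = 62,061.4 + 69,000 = 131,061.4 × g
(N/1000)² = 131,061.4 / 143.104 = 915.8472
N = 1000 × √915.8472 ≈ 30,263.0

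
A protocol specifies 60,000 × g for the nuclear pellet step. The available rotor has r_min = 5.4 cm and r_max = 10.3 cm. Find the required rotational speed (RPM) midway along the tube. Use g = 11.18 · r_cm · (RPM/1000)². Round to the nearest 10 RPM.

≈ 26150 RPM

r_avg = (5.4 + 10.3) / 2 = 7.85 cm
RCF = 11.18 × r × (N/1000)²
60,000 = 11.18 × 7.85 × (N/1000)²
(N/1000)² = 60,000 / 87.763 = 683.6594
N = 1000 × √683.6594 ≈ 26,146.9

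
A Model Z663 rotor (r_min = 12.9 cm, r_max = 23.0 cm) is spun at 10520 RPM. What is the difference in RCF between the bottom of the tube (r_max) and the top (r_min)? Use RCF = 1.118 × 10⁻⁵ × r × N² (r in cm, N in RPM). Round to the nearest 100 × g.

ΔRCF = 1.118 × 10⁻⁵ × (r_max − r_min) × N² = 1.118 × 10⁻⁵ × 10.1 × 110,670,400 ≈ 12,496.7

ΔRCF ≈ 12500 × g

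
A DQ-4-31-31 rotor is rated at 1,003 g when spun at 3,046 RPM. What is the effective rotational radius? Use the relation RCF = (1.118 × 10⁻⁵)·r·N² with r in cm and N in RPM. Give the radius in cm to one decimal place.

1003 = 1.118 × 10⁻⁵ × r × (3046)²
r = 1003 / (1.118 × 10⁻⁵ × 9,278,116) = 1003 / 103.7293 ≈ 9.669 cm

9.7 cm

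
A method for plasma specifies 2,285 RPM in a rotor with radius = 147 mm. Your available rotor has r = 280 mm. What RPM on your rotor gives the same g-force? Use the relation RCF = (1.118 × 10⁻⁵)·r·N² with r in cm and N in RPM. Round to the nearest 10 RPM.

Original rotor: r = 147 mm = 14.7 cm
RCF_original = 1.118 × 10⁻⁵ × 14.7 × (2285)² = 1.118 × 10⁻⁵ × 14.7 × 5,221,225 ≈ 858.1 × g
Your rotor: r = 280 mm = 28.0 cm
858.1 = 1.118 × 10⁻⁵ × 28 × N²
N² = 858.1 / (31.304 × 10⁻⁵) = 2,741,183
N ≈ √2,741,183 ≈ 1,655.7

1660 RPM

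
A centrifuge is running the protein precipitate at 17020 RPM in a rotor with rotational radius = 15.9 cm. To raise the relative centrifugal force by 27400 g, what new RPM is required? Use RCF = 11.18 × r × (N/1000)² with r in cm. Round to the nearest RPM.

Current RCF = 11.18 × 15.9 × (17.02)² = 11.18 × 15.9 × 289.6804 ≈ 51,494.2 × g
Target RCF = 51,494.2 + 27,400 = 78,894.2 × g
(N/1000)² = 78,894.2 / 177.762 = 443.8193
N = 1000 × √443.8193 ≈ 21,067.0

≈ 21067 RPM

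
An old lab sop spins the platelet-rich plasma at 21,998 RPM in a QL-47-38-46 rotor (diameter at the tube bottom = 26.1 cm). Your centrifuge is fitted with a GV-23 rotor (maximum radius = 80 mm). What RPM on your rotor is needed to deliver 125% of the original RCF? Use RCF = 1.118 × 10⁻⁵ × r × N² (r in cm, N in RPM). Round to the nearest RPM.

Original rotor: r = 26.1 / 2 = 13.05 cm
RCF_original = 1.118 × 10⁻⁵ × 13.05 × (21998)² = 1.118 × 10⁻⁵ × 13.05 × 483,912,004 ≈ 70,602.3 × g
Target RCF = 1.25 × 70,602.3 ≈ 88,252.9 × g
Your rotor: r = 80 mm = 8.0 cm
88,252.9 = 1.118 × 10⁻⁵ × 8 × N²
N² = 88,252.9 / (8.944 × 10⁻⁵) = 986,727,415
N ≈ √986,727,415 ≈ 31,412.2

≈ 31412 RPM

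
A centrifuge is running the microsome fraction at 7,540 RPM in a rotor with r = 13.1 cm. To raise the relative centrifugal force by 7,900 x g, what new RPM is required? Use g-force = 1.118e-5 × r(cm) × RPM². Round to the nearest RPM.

10526 RPM

Current RCF = 1.118 × 10⁻⁵ × 13.1 × (7540)² = 1.118 × 10⁻⁵ × 13.1 × 56,851,600 ≈ 8,326.4 × g
Target RCF = 8,326.4 + 7,900 = 16,226.4 × g
N² = 16,226.4 / (14.6458 × 10⁻⁵) = 110,792,172
N ≈ √110,792,172 ≈ 10,525.8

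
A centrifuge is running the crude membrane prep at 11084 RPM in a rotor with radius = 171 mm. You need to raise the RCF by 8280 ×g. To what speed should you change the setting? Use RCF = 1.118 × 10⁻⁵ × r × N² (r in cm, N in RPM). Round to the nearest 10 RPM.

N₂ ≈ 12890 RPM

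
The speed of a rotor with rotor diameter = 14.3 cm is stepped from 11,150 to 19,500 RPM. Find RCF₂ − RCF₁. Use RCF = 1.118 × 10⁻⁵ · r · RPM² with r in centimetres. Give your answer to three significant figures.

≈ 20500 g

r = 14.3 / 2 = 7.15 cm
RCF₁ = 1.118 × 10⁻⁵ × 7.15 × (11150)² = 1.118 × 10⁻⁵ × 7.15 × 124,322,500 ≈ 9,938 × g
RCF₂ = 1.118 × 10⁻⁵ × 7.15 × (19500)² = 1.118 × 10⁻⁵ × 7.15 × 380,250,000 ≈ 30,396 × g
Increase = 30,396 − 9,938 = 20,458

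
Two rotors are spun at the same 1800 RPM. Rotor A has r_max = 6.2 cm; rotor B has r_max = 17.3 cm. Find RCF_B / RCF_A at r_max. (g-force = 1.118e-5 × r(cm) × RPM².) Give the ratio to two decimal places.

2.79

At fixed N, RCF ∝ r, so RCF_B/RCF_A = r_B/r_A = 17.3 / 6.2 = 2.7903.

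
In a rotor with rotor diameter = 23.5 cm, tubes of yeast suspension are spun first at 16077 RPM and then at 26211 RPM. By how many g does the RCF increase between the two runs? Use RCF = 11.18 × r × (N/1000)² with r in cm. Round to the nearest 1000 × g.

≈ 56000 g

r = 23.5 / 2 = 11.75 cm
RCF₁ = 11.18 × 11.75 × (16.077)² = 11.18 × 11.75 × 258.469929 ≈ 33,953.9 × g
RCF₂ = 11.18 × 11.75 × (26.211)² = 11.18 × 11.75 × 687.016521 ≈ 90,249.9 × g
Increase = 90,249.9 − 33,953.9 = 56,296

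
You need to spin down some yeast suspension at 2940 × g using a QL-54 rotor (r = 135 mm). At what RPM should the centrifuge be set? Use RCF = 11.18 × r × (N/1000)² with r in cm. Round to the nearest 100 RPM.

r = 135 mm = 13.5 cm
RCF = 11.18 × r × (N/1000)²
2,940 = 11.18 × 13.5 × (N/1000)²
(N/1000)² = 2,940 / 150.93 = 19.47923
N = 1000 × √19.47923 ≈ 4,413.5

N ≈ 4400 RPM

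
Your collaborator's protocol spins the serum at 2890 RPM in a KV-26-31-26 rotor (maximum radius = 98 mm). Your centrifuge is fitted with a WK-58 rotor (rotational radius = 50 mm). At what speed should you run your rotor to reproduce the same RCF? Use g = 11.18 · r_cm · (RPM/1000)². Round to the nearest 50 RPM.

Original rotor: r = 98 mm = 9.8 cm
RCF_original = 11.18 × 9.8 × (2.89)² = 11.18 × 9.8 × 8.3521 ≈ 915.1 × g
Your rotor: r = 50 mm = 5.0 cm
915.1 = 11.18 × 5 × (N/1000)²
(N/1000)² = 915.1 / 55.9 = 16.3703
N = 1000 × √16.3703 ≈ 4,046.0

4050 RPM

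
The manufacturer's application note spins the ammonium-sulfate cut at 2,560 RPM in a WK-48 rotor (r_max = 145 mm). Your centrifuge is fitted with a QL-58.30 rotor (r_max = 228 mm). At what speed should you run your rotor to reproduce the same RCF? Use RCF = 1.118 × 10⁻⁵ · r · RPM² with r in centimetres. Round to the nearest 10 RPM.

2040 RPM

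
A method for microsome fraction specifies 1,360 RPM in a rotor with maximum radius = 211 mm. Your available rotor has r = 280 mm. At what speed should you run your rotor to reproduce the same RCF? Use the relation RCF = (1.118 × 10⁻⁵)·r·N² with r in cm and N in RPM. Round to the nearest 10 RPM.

Original rotor: r = 211 mm = 21.1 cm
RCF = 1.118 × 10⁻⁵ × r × N²
RCF_original = 1.118 × 10⁻⁵ × 21.1 × (1360)² = 1.118 × 10⁻⁵ × 21.1 × 1,849,600 ≈ 436.3 × g
Your rotor: r = 280 mm = 28.0 cm
436.3 = 1.118 × 10⁻⁵ × 28 × N²
N² = 436.3 / (31.304 × 10⁻⁵) = 1,393,752
N ≈ √1,393,752 ≈ 1,180.6

1180 RPM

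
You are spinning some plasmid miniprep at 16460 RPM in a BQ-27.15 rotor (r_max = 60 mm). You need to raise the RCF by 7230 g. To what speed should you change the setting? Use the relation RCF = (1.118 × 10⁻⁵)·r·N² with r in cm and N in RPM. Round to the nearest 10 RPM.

r = 60 mm = 6.0 cm
Current RCF = 1.118 × 10⁻⁵ × 6 × (16460)² = 1.118 × 10⁻⁵ × 6 × 270,931,600 ≈ 18,174.1 × g
Target RCF = 18,174.1 + 7,230 = 25,404.1 × g
N² = 25,404.1 / (6.708 × 10⁻⁵) = 378,713,476
N ≈ √378,713,476 ≈ 19,460.6

≈ 19460 RPM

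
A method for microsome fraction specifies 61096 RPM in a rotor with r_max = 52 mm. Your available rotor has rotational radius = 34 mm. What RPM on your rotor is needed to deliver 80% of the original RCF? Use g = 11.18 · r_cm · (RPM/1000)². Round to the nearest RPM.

≈ 67580 RPM

Original rotor: r = 52 mm = 5.2 cm
RCF_original = 11.18 × 5.2 × (61.096)² = 11.18 × 5.2 × 3,732.721216 ≈ 217,005.5 × g
Target RCF = 0.8 × 217,005.5 ≈ 173,604.4 × g
Your rotor: r = 34 mm = 3.4 cm
173,604.4 = 11.18 × 3.4 × (N/1000)²
(N/1000)² = 173,604.4 / 38.012 = 4567.095
N = 1000 × √4567.095 ≈ 67,580.3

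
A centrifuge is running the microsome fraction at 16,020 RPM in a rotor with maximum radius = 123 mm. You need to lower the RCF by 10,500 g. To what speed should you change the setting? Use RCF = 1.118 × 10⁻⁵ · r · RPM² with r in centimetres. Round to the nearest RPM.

≈ 13427 RPM

r = 123 mm = 12.3 cm
Current RCF = 1.118 × 10⁻⁵ × 12.3 × (16020)² = 1.118 × 10⁻⁵ × 12.3 × 256,640,400 ≈ 35,291.6 × g
Target RCF = 35,291.6 − 10,500 = 24,791.6 × g
N² = 24,791.6 / (13.7514 × 10⁻⁵) = 180,284,189
N ≈ √180,284,189 ≈ 13,427.0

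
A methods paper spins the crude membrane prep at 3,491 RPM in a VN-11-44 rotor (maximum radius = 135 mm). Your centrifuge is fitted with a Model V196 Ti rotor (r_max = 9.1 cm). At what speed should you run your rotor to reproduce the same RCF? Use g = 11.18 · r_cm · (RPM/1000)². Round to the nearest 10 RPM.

Original rotor: r = 135 mm = 13.5 cm
RCF_original = 11.18 × 13.5 × (3.491)² = 11.18 × 13.5 × 12.187081 ≈ 1,839.4 × g
1,839.4 = 11.18 × 9.1 × (N/1000)²
(N/1000)² = 1,839.4 / 101.738 = 18.07977
N = 1000 × √18.07977 ≈ 4,252.0

≈ 4250 RPM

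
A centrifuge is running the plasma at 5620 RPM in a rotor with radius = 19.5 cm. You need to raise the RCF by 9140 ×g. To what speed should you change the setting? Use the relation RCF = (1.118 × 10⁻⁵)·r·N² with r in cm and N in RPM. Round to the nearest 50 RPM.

Current RCF = 1.118 × 10⁻⁵ × 19.5 × (5620)² = 1.118 × 10⁻⁵ × 19.5 × 31,584,400 ≈ 6,885.7 × g
Target RCF = 6,885.7 + 9,140 = 16,025.7 × g
N² = 16,025.7 / (21.801 × 10⁻⁵) = 73,509,013
N ≈ √73,509,013 ≈ 8,573.7

8550 RPM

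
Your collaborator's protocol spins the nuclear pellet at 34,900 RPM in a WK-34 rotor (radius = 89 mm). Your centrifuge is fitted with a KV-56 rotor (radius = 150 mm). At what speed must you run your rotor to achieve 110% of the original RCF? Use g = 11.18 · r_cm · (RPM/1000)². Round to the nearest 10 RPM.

≈ 28190 RPM

Original rotor: r = 89 mm = 8.9 cm
RCF = 11.18 × r × (N/1000)²
RCF_original = 11.18 × 8.9 × (34.9)² = 11.18 × 8.9 × 1,218.01 ≈ 121,194.4 × g
Target RCF = 1.1 × 121,194.4 ≈ 133,313.8 × g
Your rotor: r = 150 mm = 15.0 cm
133,313.8 = 11.18 × 15 × (N/1000)²
(N/1000)² = 133,313.8 / 167.7 = 794.9541
N = 1000 × √794.9541 ≈ 28,194.9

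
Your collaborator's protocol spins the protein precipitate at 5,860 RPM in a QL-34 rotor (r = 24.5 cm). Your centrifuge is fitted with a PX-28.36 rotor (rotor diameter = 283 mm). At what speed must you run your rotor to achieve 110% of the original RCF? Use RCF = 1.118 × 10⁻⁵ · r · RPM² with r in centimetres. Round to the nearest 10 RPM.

RCF = 1.118 × 10⁻⁵ × r × N²
RCF_original = 1.118 × 10⁻⁵ × 24.5 × (5860)² = 1.118 × 10⁻⁵ × 24.5 × 34,339,600 ≈ 9,406 × g
Target RCF = 1.1 × 9,406 ≈ 10,346.6 × g
Your rotor: r = 283 mm / 2 = 141.5 mm = 14.15 cm
10,346.6 = 1.118 × 10⁻⁵ × 14.15 × N²
N² = 10,346.6 / (15.8197 × 10⁻⁵) = 65,403,263
N ≈ √65,403,263 ≈ 8,087.2

8090 RPM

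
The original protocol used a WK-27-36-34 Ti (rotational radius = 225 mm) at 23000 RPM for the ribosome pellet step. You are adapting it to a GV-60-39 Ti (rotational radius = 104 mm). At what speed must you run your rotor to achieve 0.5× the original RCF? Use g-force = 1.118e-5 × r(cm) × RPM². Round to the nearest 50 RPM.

Original rotor: r = 225 mm = 22.5 cm
RCF_original = 1.118 × 10⁻⁵ × 22.5 × (23000)² = 1.118 × 10⁻⁵ × 22.5 × 529,000,000 ≈ 133,070 × g
Target RCF = 0.5 × 133,070 ≈ 66,535 × g
Your rotor: r = 104 mm = 10.4 cm
66,535 = 1.118 × 10⁻⁵ × 10.4 × N²
N² = 66,535 / (11.6272 × 10⁻⁵) = 572,235,792
N ≈ √572,235,792 ≈ 23,921.5

23900 RPM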